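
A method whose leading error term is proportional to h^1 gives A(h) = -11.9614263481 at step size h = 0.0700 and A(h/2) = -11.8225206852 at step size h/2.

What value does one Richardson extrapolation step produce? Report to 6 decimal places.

-11.683615

Error is O(h^1); halving h shrinks it by 2^1 = 2.
2*(-11.8225206852) = -23.6450413704; (-23.6450413704) − (-11.9614263481) = -11.6836150223
R = (-11.6836150223)/1 = -11.6836150223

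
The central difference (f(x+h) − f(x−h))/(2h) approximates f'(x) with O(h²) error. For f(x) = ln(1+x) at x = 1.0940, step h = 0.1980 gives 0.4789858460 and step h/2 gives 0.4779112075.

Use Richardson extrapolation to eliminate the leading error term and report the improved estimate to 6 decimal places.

0.477553

r = 2: numerator weight 4, denominator 3.
2^2 × A(h/2) = 1.9116448300; minus A(h) gives 1.4326589840.
R = 1.4326589840/3 = 0.4775529947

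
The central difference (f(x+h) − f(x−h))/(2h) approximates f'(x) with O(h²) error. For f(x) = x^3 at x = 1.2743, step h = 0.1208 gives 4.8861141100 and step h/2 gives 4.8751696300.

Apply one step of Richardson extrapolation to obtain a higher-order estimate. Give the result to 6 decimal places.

4.871521

Order 2 gives 2^r = 4 and 2^r − 1 = 3.
2^2×A(h/2) = 19.5006785200; minus A(h) gives 14.6145644100.
R = 14.6145644100/3 = 4.8715214700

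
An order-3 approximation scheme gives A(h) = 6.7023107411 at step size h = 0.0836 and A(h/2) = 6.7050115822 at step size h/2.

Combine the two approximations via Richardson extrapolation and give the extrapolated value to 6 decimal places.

6.705397

Order 3 gives 2^r = 8 and 2^r − 1 = 7.
8 × 6.7050115822 = 53.6400926576; subtract 6.7023107411 → 46.9377819165
Divide by 2^3 − 1 = 7.
R = 46.9377819165/7 = 6.7053974166
Correction |R − A(h/2)| = 3.858e-04; gap |A(h/2) − A(h)| = 2.701e-03.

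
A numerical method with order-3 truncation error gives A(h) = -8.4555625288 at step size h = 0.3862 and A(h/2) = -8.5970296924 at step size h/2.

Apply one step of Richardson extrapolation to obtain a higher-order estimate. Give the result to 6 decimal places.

Order 3 gives 2^r = 8 and 2^r − 1 = 7.
Weighted: (-68.7762375392) − (-8.4555625288) = -60.3206750104
Denominator 8 − 1 = 7.
(8×(-8.5970296924) − (-8.4555625288))/(8 − 1) = -8.6172392872
Gap between inputs: 1.415e-01; correction applied: −0.0202095948.

-8.617239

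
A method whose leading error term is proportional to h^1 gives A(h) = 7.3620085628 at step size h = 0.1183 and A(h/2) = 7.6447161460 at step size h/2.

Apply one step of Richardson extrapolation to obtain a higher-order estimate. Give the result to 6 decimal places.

7.927424

Leading term ∝ h^1; use weight 2 = 2^1.
2×7.6447161460 = 15.2894322920; 15.2894322920 − 7.3620085628 = 7.9274237292
Divide by 2^1 − 1 = 1.
So the Richardson estimate is 7.9274237292.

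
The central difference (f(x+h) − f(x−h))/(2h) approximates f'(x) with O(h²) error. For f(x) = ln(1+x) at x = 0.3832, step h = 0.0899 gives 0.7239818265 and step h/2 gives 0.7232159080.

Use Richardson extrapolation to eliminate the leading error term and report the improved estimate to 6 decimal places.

r = 2, so 2^r = 4.
4*0.7232159080 = 2.8928636320; 2.8928636320 − 0.7239818265 = 2.1688818055
2.1688818055 ÷ 3 = 0.7229606018
Correction |R − A(h/2)| = 2.553e-04; gap |A(h/2) − A(h)| = 7.659e-04.

0.722961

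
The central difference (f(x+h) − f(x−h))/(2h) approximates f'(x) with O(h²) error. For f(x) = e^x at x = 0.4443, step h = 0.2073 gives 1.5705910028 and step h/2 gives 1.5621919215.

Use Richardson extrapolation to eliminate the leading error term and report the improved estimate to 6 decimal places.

r = 2: numerator weight 4, denominator 3.
2^2*A(h/2) = 6.2487676860; minus A(h) gives 4.6781766832.
Denominator 4 − 1 = 3.
4.6781766832 ÷ 3 = 1.5593922277
Shift from A(h/2): −0.0027996938.

1.559392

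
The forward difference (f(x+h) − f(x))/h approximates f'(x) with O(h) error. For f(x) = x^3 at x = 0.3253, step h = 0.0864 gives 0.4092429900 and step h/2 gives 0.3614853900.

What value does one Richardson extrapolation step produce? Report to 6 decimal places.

Method order is 1; weight 2^1 = 2.
Numerator 2 × A(h/2) − A(h) = 2 × 0.3614853900 − 0.4092429900 = 0.3137277900
Extrapolated: 0.3137277900 / 1 = 0.3137277900
Correction |R − A(h/2)| = 4.776e-02; gap |A(h/2) − A(h)| = 4.776e-02.

0.313728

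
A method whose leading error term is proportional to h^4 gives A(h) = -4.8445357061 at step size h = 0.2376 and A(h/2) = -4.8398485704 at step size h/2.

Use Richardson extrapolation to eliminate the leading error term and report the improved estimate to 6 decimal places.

Error is O(h^4); halving h shrinks it by 2^4 = 16.
16 × (-4.8398485704) = -77.4375771264; (-77.4375771264) − (-4.8445357061) = -72.5930414203
Divide by 2^4 − 1 = 15.
(16 × (-4.8398485704) − (-4.8445357061))/(16 − 1) = -4.8395360947

-4.839536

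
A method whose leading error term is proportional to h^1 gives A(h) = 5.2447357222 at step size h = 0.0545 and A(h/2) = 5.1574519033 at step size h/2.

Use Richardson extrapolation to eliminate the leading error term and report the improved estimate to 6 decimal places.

r = 1, so 2^r = 2.
2*5.1574519033 = 10.3149038066; subtract 5.2447357222 → 5.0701680844
Denominator 2 − 1 = 1.
Result: 5.0701680844

5.070168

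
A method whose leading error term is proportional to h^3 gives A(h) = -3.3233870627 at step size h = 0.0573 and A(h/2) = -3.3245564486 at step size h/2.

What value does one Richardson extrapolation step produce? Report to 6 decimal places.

Leading term ∝ h^3; use weight 8 = 2^3.
Top: 8(-3.3245564486) − (-3.3233870627) = -23.2730645261
R = (-23.2730645261)/7 = -3.3247235037
Gap between inputs: 1.169e-03; correction applied: −0.0001670551.

-3.324724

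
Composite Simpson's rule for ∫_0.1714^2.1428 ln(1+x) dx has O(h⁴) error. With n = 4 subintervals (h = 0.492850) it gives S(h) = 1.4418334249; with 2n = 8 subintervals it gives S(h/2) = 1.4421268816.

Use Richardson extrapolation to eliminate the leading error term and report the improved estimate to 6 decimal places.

r = 4: numerator weight 16, denominator 15.
Top: 16(1.4421268816) − (1.4418334249) = 21.6321966807
Divide by 2^4 − 1 = 15.
Result: 1.4421464454
Shift from A(h/2): +0.0000195638.

1.442146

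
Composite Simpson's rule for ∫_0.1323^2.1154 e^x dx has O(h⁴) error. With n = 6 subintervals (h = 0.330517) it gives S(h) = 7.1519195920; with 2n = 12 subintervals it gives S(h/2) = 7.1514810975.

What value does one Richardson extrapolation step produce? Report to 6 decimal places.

The method has order 4: 2^4 = 16.
Difference of the inputs: 7.1514810975 − 7.1519195920 = -0.0004384945
Divide by 2^4 − 1 = 15: (-0.0004384945)/15 = -0.0000292330
R = A(h/2) + (A(h/2) − A(h))/15 = 7.1514810975 − 0.0000292330 = 7.1514518645
Gap between inputs: 4.385e-04; correction applied: −0.0000292330.

7.151452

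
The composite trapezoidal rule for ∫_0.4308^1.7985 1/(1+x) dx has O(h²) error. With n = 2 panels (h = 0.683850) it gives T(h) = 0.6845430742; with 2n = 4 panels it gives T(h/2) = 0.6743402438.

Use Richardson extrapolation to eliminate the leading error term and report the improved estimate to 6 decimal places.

With r = 2 the leading error scales as h^2, so the weight is 2^2 = 4.
4×0.6743402438 = 2.6973609752; 2.6973609752 − 0.6845430742 = 2.0128179010
Divide by 2^2 − 1 = 3.
So the Richardson estimate is 0.6709393003.

0.670939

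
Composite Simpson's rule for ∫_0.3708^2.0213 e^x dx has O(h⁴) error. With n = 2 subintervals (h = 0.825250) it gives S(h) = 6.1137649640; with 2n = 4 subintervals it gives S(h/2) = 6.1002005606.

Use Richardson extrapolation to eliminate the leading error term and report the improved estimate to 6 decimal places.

r = 4: numerator weight 16, denominator 15.
Difference of the inputs: 6.1002005606 − 6.1137649640 = -0.0135644034
Divide by 2^4 − 1 = 15: (-0.0135644034)/15 = -0.0009042936
R = A(h/2) + (A(h/2) − A(h))/15 = 6.1002005606 − 0.0009042936 = 6.0992962670

6.099296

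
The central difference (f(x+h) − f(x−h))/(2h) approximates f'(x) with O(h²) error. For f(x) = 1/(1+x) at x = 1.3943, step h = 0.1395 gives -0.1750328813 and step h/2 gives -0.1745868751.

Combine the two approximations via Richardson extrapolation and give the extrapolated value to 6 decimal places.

-0.174438

Order 2 gives 2^r = 4 and 2^r − 1 = 3.
2^2·A(h/2) = -0.6983475004; minus A(h) gives -0.5233146191.
Denominator 4 − 1 = 3.
(4·(-0.1745868751) − (-0.1750328813))/(4 − 1) = -0.1744382064
Gap between inputs: 4.460e-04; correction applied: +0.0001486687.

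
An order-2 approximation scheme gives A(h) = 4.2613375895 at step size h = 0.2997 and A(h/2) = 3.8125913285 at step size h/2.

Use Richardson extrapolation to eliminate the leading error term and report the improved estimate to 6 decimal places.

The method has order 2: 2^2 = 4.
Top: 4(3.8125913285) − (4.2613375895) = 10.9890277245
Divide by 2^2 − 1 = 3.
Extrapolated: 10.9890277245 / 3 = 3.6630092415

3.663009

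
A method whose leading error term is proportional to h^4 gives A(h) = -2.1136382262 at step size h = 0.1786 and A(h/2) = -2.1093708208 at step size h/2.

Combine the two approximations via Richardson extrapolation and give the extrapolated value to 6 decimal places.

-2.109086

r = 4: numerator weight 16, denominator 15.
16*(-2.1093708208) = -33.7499331328; subtract (-2.1136382262) → -31.6362949066
Denominator 16 − 1 = 15.
Extrapolated: (-31.6362949066) / 15 = -2.1090863271
Correction |R − A(h/2)| = 2.845e-04; gap |A(h/2) − A(h)| = 4.267e-03.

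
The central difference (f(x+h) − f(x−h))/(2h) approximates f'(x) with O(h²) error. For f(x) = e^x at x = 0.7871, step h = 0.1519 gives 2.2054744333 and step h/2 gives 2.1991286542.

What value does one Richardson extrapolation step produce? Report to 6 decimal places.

r = 2, so 2^r = 4.
Weighted: 8.7965146168 − 2.2054744333 = 6.5910401835
Extrapolated: 6.5910401835 / 3 = 2.1970133945

2.197013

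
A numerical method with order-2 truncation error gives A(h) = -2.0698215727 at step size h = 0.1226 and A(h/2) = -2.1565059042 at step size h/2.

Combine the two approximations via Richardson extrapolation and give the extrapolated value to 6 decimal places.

-2.185401

The method has order 2: 2^2 = 4.
4*(-2.1565059042) = -8.6260236168; subtract (-2.0698215727) → -6.5562020441
Denominator 4 − 1 = 3.
(4*(-2.1565059042) − (-2.0698215727))/(4 − 1) = -2.1854006814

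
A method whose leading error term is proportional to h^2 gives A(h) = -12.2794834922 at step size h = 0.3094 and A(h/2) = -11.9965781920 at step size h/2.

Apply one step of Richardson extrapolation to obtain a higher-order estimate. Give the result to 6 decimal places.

r = 2, so 2^r = 4.
2^2*A(h/2) = -47.9863127680; minus A(h) gives -35.7068292758.
(4*(-11.9965781920) − (-12.2794834922))/(4 − 1) = -11.9022764253

-11.902276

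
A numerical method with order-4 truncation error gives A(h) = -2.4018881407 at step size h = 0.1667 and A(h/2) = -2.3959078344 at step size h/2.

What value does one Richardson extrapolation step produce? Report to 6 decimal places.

-2.395509

With r = 4 the leading error scales as h^4, so the weight is 2^4 = 16.
16*(-2.3959078344) − (-2.4018881407) = -35.9326372097
Denominator 16 − 1 = 15.
(16*(-2.3959078344) − (-2.4018881407))/(16 − 1) = -2.3955091473
Shift from A(h/2): +0.0003986871.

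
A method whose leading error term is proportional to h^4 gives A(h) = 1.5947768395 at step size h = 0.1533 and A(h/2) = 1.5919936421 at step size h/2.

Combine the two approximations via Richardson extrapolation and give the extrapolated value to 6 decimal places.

1.591808

With r = 4 the leading error scales as h^4, so the weight is 2^4 = 16.
Top: 16(1.5919936421) − (1.5947768395) = 23.8771214341
23.8771214341 ÷ 15 = 1.5918080956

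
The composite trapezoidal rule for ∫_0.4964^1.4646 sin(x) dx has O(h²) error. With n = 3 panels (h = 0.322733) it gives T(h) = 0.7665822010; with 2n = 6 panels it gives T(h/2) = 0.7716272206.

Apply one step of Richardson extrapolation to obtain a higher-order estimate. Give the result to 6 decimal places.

0.773309

With r = 2 the leading error scales as h^2, so the weight is 2^2 = 4.
Top: 4(0.7716272206) − (0.7665822010) = 2.3199266814
R = 2.3199266814/3 = 0.7733088938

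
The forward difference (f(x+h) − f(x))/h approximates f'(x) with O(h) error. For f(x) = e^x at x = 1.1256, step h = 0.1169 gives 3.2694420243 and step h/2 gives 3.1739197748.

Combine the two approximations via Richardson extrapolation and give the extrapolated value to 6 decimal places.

With r = 1 the leading error scales as h^1, so the weight is 2^1 = 2.
2 × 3.1739197748 − 3.2694420243 = 3.0783975253
Denominator 2 − 1 = 1.
3.0783975253 ÷ 1 = 3.0783975253

3.078398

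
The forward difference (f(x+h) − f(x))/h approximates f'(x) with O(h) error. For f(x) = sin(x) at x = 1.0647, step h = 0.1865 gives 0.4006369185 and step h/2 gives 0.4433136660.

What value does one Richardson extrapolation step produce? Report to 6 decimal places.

0.485990

Method order is 1; weight 2^1 = 2.
A(h/2) − A(h) = 0.4433136660 − 0.4006369185 = 0.0426767475
Divide by 2^1 − 1 = 1: 0.0426767475/1 = 0.0426767475
R = A(h/2) + (A(h/2) − A(h))/1 = 0.4433136660 + 0.0426767475 = 0.4859904135
Gap between inputs: 4.268e-02; correction applied: +0.0426767475.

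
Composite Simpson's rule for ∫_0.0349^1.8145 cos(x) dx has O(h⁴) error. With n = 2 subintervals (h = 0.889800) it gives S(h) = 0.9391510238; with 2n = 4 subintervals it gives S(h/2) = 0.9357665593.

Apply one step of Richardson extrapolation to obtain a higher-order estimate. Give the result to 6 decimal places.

0.935541

Method order is 4; weight 2^4 = 16.
16*0.9357665593 − 0.9391510238 = 14.0331139250
14.0331139250 ÷ 15 = 0.9355409283
Correction |R − A(h/2)| = 2.256e-04; gap |A(h/2) − A(h)| = 3.384e-03.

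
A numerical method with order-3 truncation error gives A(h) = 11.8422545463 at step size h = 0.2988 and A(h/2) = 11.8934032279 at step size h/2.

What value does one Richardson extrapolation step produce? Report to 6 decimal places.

Method order is 3; weight 2^3 = 8.
Difference of the inputs: 11.8934032279 − 11.8422545463 = 0.0511486816
Divide by 2^3 − 1 = 7: 0.0511486816/7 = 0.0073069545
R = 11.8934032279 + 0.0073069545 = 11.9007101824
Shift from A(h/2): +0.0073069545.

11.900710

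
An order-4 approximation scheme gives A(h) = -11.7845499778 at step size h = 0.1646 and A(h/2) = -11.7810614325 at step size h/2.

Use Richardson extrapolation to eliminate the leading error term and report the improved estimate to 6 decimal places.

r = 4: numerator weight 16, denominator 15.
Top: 16(-11.7810614325) − (-11.7845499778) = -176.7124329422
(-176.7124329422) ÷ 15 = -11.7808288628

-11.780829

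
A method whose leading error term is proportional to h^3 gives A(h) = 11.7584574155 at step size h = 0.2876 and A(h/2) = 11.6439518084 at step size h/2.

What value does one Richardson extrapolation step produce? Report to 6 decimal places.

With r = 3 the leading error scales as h^3, so the weight is 2^3 = 8.
8×11.6439518084 = 93.1516144672; subtract 11.7584574155 → 81.3931570517
Divide by 2^3 − 1 = 7.
So the Richardson estimate is 11.6275938645.

11.627594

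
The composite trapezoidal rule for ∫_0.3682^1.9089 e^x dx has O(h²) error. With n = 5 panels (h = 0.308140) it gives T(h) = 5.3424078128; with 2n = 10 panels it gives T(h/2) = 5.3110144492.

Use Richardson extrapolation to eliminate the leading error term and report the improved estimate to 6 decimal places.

5.300550

r = 2: numerator weight 4, denominator 3.
Numerator 4*A(h/2) − A(h) = 4*5.3110144492 − 5.3424078128 = 15.9016499840
(4*5.3110144492 − 5.3424078128)/(4 − 1) = 5.3005499947
Correction |R − A(h/2)| = 1.046e-02; gap |A(h/2) − A(h)| = 3.139e-02.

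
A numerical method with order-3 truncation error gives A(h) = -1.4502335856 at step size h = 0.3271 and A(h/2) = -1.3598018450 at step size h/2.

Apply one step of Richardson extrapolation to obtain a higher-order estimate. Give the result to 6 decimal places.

-1.346883

r = 3: numerator weight 8, denominator 7.
Top: 8(-1.3598018450) − (-1.4502335856) = -9.4281811744
(-9.4281811744) ÷ 7 = -1.3468830249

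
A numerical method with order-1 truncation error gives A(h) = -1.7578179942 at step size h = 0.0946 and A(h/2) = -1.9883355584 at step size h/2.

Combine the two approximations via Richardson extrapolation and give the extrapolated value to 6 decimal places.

Method order is 1; weight 2^1 = 2.
Top: 2(-1.9883355584) − (-1.7578179942) = -2.2188531226
(2 × (-1.9883355584) − (-1.7578179942))/(2 − 1) = -2.2188531226
Gap between inputs: 2.305e-01; correction applied: −0.2305175642.

-2.218853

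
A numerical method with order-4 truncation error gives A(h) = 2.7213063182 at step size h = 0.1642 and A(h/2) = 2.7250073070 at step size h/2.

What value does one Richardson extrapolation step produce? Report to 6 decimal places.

2.725254

Leading term ∝ h^4; use weight 16 = 2^4.
16 × 2.7250073070 = 43.6001169120; 43.6001169120 − 2.7213063182 = 40.8788105938
(16 × 2.7250073070 − 2.7213063182)/(16 − 1) = 2.7252540396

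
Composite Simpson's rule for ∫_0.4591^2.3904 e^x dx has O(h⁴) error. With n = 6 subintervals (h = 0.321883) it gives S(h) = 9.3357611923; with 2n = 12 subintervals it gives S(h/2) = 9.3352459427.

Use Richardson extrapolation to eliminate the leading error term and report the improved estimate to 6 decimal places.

9.335212

The method has order 4: 2^4 = 16.
2^4*A(h/2) = 149.3639350832; minus A(h) gives 140.0281738909.
140.0281738909 ÷ 15 = 9.3352115927
Correction |R − A(h/2)| = 3.435e-05; gap |A(h/2) − A(h)| = 5.152e-04.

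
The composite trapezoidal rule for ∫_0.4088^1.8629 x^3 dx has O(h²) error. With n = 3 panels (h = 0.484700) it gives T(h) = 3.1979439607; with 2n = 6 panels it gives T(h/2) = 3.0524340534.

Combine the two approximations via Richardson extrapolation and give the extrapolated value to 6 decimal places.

With r = 2 the leading error scales as h^2, so the weight is 2^2 = 4.
A(h/2) − A(h) = 3.0524340534 − 3.1979439607 = -0.1455099073
Divide by 2^2 − 1 = 3: (-0.1455099073)/3 = -0.0485033024
R = 3.0524340534 − 0.0485033024 = 3.0039307510

3.003931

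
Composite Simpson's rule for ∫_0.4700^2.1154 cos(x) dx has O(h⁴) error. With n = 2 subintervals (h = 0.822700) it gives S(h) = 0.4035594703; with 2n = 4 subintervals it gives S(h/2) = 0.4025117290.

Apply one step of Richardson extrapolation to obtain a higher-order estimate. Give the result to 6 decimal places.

Method order is 4; weight 2^4 = 16.
2^4*A(h/2) = 6.4401876640; minus A(h) gives 6.0366281937.
(16*0.4025117290 − 0.4035594703)/(16 − 1) = 0.4024418796

0.402442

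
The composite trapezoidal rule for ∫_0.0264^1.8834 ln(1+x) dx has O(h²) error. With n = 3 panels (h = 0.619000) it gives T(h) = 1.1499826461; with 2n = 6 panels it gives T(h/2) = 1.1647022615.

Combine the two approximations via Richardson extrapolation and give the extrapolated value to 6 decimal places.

1.169609

With r = 2 the leading error scales as h^2, so the weight is 2^2 = 4.
Weighted: 4.6588090460 − 1.1499826461 = 3.5088263999
R = 3.5088263999/3 = 1.1696088000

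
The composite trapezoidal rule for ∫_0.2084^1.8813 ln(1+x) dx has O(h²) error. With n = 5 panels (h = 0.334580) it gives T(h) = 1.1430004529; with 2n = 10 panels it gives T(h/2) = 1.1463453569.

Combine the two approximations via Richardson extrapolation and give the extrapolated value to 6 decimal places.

1.147460

Method order is 2; weight 2^2 = 4.
4·1.1463453569 − 1.1430004529 = 3.4423809747
Divide by 2^2 − 1 = 3.
Extrapolated: 3.4423809747 / 3 = 1.1474603249
Correction |R − A(h/2)| = 1.115e-03; gap |A(h/2) − A(h)| = 3.345e-03.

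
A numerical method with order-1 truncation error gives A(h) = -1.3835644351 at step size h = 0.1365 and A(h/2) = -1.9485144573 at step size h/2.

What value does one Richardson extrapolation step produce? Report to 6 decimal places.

-2.513464

r = 1: numerator weight 2, denominator 1.
2·(-1.9485144573) = -3.8970289146; subtract (-1.3835644351) → -2.5134644795
Divide by 2^1 − 1 = 1.
(2·(-1.9485144573) − (-1.3835644351))/(2 − 1) = -2.5134644795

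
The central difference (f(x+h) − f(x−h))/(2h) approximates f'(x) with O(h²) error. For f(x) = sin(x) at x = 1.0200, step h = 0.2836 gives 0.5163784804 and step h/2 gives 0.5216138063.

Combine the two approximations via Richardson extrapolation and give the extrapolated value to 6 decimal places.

0.523359

Error is O(h^2); halving h shrinks it by 2^2 = 4.
Weighted: 2.0864552252 − 0.5163784804 = 1.5700767448
Extrapolated: 1.5700767448 / 3 = 0.5233589149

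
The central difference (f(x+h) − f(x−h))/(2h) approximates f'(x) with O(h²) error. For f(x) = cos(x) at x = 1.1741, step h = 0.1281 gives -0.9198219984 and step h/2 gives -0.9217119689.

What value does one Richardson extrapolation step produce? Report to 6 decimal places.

-0.922342

Error is O(h^2); halving h shrinks it by 2^2 = 4.
4 × (-0.9217119689) − (-0.9198219984) = -2.7670258772
(4 × (-0.9217119689) − (-0.9198219984))/(4 − 1) = -0.9223419591
Shift from A(h/2): −0.0006299902.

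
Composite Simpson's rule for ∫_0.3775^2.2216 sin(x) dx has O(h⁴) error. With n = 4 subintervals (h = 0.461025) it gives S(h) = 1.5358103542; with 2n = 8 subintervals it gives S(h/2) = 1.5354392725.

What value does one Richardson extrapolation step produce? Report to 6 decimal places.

Leading term ∝ h^4; use weight 16 = 2^4.
16 × 1.5354392725 = 24.5670283600; 24.5670283600 − 1.5358103542 = 23.0312180058
Divide by 2^4 − 1 = 15.
(16 × 1.5354392725 − 1.5358103542)/(16 − 1) = 1.5354145337
Gap between inputs: 3.711e-04; correction applied: −0.0000247388.

1.535415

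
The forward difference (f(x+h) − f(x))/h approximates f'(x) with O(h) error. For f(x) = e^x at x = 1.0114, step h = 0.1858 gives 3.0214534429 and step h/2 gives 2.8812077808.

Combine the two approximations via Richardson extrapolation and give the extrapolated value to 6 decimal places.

Error is O(h^1); halving h shrinks it by 2^1 = 2.
Difference of the inputs: 2.8812077808 − 3.0214534429 = -0.1402456621
Correction (A(h/2) − A(h))/(2 − 1) = (-0.1402456621)/1 = -0.1402456621
R = A(h/2) + (A(h/2) − A(h))/1 = 2.8812077808 − 0.1402456621 = 2.7409621187

2.740962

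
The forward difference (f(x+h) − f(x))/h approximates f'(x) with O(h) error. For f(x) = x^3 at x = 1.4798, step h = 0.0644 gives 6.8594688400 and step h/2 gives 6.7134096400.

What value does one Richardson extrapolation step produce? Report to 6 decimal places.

6.567350

Error is O(h^1); halving h shrinks it by 2^1 = 2.
2*6.7134096400 = 13.4268192800; subtract 6.8594688400 → 6.5673504400
Denominator 2 − 1 = 1.
6.5673504400 ÷ 1 = 6.5673504400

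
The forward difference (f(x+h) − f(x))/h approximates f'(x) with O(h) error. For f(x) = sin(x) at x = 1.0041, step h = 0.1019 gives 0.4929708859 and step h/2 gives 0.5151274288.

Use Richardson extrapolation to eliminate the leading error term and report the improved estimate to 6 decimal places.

r = 1: numerator weight 2, denominator 1.
Top: 2(0.5151274288) − (0.4929708859) = 0.5372839717
0.5372839717 ÷ 1 = 0.5372839717

0.537284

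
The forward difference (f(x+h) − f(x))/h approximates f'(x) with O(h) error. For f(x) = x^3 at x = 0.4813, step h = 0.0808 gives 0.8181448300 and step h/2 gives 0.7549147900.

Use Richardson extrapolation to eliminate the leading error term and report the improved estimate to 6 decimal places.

0.691685

Leading term ∝ h^1; use weight 2 = 2^1.
Numerator 2*A(h/2) − A(h) = 2*0.7549147900 − 0.8181448300 = 0.6916847500
R = 0.6916847500/1 = 0.6916847500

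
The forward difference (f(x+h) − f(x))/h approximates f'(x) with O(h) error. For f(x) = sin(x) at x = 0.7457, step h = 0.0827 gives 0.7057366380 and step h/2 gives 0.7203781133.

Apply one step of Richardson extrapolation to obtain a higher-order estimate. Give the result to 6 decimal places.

0.735020

r = 1: numerator weight 2, denominator 1.
Top: 2(0.7203781133) − (0.7057366380) = 0.7350195886
Divide by 2^1 − 1 = 1.
(2×0.7203781133 − 0.7057366380)/(2 − 1) = 0.7350195886
Correction |R − A(h/2)| = 1.464e-02; gap |A(h/2) − A(h)| = 1.464e-02.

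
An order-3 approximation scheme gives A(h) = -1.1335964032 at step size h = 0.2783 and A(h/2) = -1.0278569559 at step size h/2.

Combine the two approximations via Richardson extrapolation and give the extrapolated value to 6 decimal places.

-1.012751

The method has order 3: 2^3 = 8.
8 × (-1.0278569559) = -8.2228556472; subtract (-1.1335964032) → -7.0892592440
(-7.0892592440) ÷ 7 = -1.0127513206
Correction |R − A(h/2)| = 1.511e-02; gap |A(h/2) − A(h)| = 1.057e-01.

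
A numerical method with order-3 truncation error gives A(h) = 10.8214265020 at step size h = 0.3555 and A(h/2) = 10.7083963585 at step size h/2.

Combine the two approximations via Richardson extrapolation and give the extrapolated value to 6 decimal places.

The method has order 3: 2^3 = 8.
Top: 8(10.7083963585) − (10.8214265020) = 74.8457443660
74.8457443660 ÷ 7 = 10.6922491951

10.692249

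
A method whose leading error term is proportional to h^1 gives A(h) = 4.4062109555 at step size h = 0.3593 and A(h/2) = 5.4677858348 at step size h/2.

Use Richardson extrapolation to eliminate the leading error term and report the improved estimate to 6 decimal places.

6.529361

With r = 1 the leading error scales as h^1, so the weight is 2^1 = 2.
Top: 2(5.4677858348) − (4.4062109555) = 6.5293607141
R = 6.5293607141/1 = 6.5293607141
Shift from A(h/2): +1.0615748793.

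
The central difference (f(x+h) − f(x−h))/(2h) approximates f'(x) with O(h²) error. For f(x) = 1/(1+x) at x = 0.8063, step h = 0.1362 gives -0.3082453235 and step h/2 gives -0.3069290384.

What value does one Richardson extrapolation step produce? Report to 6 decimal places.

-0.306490

Leading term ∝ h^2; use weight 4 = 2^2.
4*(-0.3069290384) = -1.2277161536; subtract (-0.3082453235) → -0.9194708301
R = (-0.9194708301)/3 = -0.3064902767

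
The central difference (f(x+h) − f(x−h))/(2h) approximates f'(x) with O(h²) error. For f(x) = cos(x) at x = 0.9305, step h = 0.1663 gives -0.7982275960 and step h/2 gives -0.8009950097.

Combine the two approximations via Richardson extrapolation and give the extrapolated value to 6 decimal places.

With r = 2 the leading error scales as h^2, so the weight is 2^2 = 4.
Numerator 4×A(h/2) − A(h) = 4×(-0.8009950097) − (-0.7982275960) = -2.4057524428
R = (-2.4057524428)/3 = -0.8019174809

-0.801917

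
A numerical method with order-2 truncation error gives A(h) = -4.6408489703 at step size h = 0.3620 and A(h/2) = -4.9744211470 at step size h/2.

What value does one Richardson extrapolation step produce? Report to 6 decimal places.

-5.085612

r = 2: numerator weight 4, denominator 3.
2^2*A(h/2) = -19.8976845880; minus A(h) gives -15.2568356177.
Denominator 4 − 1 = 3.
Result: -5.0856118726
Correction |R − A(h/2)| = 1.112e-01; gap |A(h/2) − A(h)| = 3.336e-01.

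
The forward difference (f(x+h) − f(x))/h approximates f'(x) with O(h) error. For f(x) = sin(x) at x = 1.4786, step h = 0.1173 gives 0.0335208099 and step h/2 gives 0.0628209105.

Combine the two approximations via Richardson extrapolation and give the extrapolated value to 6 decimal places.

0.092121

Error is O(h^1); halving h shrinks it by 2^1 = 2.
2 × 0.0628209105 = 0.1256418210; 0.1256418210 − 0.0335208099 = 0.0921210111
Divide by 2^1 − 1 = 1.
Extrapolated: 0.0921210111 / 1 = 0.0921210111
Shift from A(h/2): +0.0293001006.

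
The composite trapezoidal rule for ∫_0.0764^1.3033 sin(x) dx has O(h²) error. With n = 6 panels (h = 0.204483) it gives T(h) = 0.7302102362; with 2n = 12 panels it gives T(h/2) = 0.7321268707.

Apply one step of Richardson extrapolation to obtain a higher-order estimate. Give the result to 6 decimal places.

The method has order 2: 2^2 = 4.
4·0.7321268707 − 0.7302102362 = 2.1982972466
Divide by 2^2 − 1 = 3.
R = 2.1982972466/3 = 0.7327657489

0.732766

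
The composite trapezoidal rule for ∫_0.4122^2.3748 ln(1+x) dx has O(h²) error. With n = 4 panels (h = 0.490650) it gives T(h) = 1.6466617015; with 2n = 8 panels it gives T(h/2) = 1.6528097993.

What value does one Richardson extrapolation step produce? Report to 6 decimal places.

Order 2 gives 2^r = 4 and 2^r − 1 = 3.
2^2·A(h/2) = 6.6112391972; minus A(h) gives 4.9645774957.
4.9645774957 ÷ 3 = 1.6548591652
Correction |R − A(h/2)| = 2.049e-03; gap |A(h/2) − A(h)| = 6.148e-03.

1.654859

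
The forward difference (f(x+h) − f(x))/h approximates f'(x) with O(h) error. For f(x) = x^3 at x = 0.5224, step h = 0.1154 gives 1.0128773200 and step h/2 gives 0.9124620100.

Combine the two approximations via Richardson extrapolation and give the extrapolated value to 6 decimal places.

r = 1, so 2^r = 2.
2·0.9124620100 − 1.0128773200 = 0.8120467000
0.8120467000 ÷ 1 = 0.8120467000

0.812047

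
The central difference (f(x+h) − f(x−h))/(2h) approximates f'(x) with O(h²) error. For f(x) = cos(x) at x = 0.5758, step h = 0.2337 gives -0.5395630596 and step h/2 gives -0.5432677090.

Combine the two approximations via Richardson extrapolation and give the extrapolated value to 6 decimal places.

Error is O(h^2); halving h shrinks it by 2^2 = 4.
Numerator 4×A(h/2) − A(h) = 4×(-0.5432677090) − (-0.5395630596) = -1.6335077764
Denominator 4 − 1 = 3.
(-1.6335077764) ÷ 3 = -0.5445025921
Gap between inputs: 3.705e-03; correction applied: −0.0012348831.

-0.544503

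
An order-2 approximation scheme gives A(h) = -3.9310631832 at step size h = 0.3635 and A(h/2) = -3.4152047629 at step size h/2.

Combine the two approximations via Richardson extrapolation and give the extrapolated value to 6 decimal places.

-3.243252

Leading term ∝ h^2; use weight 4 = 2^2.
2^2×A(h/2) = -13.6608190516; minus A(h) gives -9.7297558684.
R = (-9.7297558684)/3 = -3.2432519561
Correction |R − A(h/2)| = 1.720e-01; gap |A(h/2) − A(h)| = 5.159e-01.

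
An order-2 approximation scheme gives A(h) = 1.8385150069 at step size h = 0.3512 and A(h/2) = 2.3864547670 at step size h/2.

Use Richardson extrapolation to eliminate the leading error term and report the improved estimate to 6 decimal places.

Order 2 gives 2^r = 4 and 2^r − 1 = 3.
4 × 2.3864547670 − 1.8385150069 = 7.7073040611
Extrapolated: 7.7073040611 / 3 = 2.5691013537

2.569101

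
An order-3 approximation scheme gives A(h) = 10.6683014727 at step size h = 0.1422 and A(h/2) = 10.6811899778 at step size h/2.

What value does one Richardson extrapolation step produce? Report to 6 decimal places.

r = 3: numerator weight 8, denominator 7.
2^3 × A(h/2) = 85.4495198224; minus A(h) gives 74.7812183497.
Denominator 8 − 1 = 7.
(8 × 10.6811899778 − 10.6683014727)/(8 − 1) = 10.6830311928

10.683031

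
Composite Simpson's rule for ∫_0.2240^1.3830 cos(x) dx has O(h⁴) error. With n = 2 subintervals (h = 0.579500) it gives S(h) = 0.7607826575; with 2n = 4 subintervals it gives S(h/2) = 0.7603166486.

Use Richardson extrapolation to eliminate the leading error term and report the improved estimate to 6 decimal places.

0.760286

The method has order 4: 2^4 = 16.
Weighted: 12.1650663776 − 0.7607826575 = 11.4042837201
Divide by 2^4 − 1 = 15.
11.4042837201 ÷ 15 = 0.7602855813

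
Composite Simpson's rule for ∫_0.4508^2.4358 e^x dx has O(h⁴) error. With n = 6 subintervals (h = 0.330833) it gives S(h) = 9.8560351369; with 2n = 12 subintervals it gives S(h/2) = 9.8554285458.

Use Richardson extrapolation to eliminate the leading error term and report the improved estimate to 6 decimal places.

9.855388

r = 4, so 2^r = 16.
Difference of the inputs: 9.8554285458 − 9.8560351369 = -0.0006065911
Divide by 2^4 − 1 = 15: (-0.0006065911)/15 = -0.0000404394
R = A(h/2) + (A(h/2) − A(h))/15 = 9.8554285458 − 0.0000404394 = 9.8553881064
Correction |R − A(h/2)| = 4.044e-05; gap |A(h/2) − A(h)| = 6.066e-04.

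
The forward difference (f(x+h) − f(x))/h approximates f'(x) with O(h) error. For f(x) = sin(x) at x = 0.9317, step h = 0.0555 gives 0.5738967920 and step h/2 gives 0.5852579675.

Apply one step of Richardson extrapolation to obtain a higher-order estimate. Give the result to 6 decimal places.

0.596619

The method has order 1: 2^1 = 2.
A(h/2) − A(h) = 0.5852579675 − 0.5738967920 = 0.0113611755
Correction (A(h/2) − A(h))/(2 − 1) = 0.0113611755/1 = 0.0113611755
R = A(h/2) + (A(h/2) − A(h))/1 = 0.5852579675 + 0.0113611755 = 0.5966191430
Shift from A(h/2): +0.0113611755.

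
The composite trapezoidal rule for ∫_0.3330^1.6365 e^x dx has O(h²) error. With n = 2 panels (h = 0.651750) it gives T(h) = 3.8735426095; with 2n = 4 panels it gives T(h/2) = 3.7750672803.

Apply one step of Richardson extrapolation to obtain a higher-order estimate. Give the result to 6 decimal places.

r = 2: numerator weight 4, denominator 3.
Top: 4(3.7750672803) − (3.8735426095) = 11.2267265117
R = 11.2267265117/3 = 3.7422421706

3.742242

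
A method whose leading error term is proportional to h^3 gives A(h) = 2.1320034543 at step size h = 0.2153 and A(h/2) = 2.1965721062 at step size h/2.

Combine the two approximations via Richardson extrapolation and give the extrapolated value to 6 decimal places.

Order 3 gives 2^r = 8 and 2^r − 1 = 7.
Numerator 8 × A(h/2) − A(h) = 8 × 2.1965721062 − 2.1320034543 = 15.4405733953
(8 × 2.1965721062 − 2.1320034543)/(8 − 1) = 2.2057961993
Gap between inputs: 6.457e-02; correction applied: +0.0092240931.

2.205796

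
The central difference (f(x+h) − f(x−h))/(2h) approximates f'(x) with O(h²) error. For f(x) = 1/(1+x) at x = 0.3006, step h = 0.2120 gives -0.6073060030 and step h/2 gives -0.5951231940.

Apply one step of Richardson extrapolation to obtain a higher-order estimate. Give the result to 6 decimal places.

Leading term ∝ h^2; use weight 4 = 2^2.
Difference of the inputs: -0.5951231940 − (-0.6073060030) = 0.0121828090
Correction (A(h/2) − A(h))/(4 − 1) = 0.0121828090/3 = 0.0040609363
R = A(h/2) + (A(h/2) − A(h))/3 = -0.5951231940 + 0.0040609363 = -0.5910622577
Gap between inputs: 1.218e-02; correction applied: +0.0040609363.

-0.591062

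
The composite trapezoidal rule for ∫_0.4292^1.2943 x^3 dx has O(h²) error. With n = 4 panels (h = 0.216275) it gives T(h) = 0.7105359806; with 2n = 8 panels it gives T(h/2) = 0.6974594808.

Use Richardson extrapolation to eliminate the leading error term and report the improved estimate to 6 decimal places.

r = 2: numerator weight 4, denominator 3.
4 × 0.6974594808 = 2.7898379232; subtract 0.7105359806 → 2.0793019426
2.0793019426 ÷ 3 = 0.6931006475

0.693101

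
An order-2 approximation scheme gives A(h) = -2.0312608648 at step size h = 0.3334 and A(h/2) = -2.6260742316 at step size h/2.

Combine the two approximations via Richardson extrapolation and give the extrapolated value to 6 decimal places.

r = 2: numerator weight 4, denominator 3.
4*(-2.6260742316) − (-2.0312608648) = -8.4730360616
(4*(-2.6260742316) − (-2.0312608648))/(4 − 1) = -2.8243453539

-2.824345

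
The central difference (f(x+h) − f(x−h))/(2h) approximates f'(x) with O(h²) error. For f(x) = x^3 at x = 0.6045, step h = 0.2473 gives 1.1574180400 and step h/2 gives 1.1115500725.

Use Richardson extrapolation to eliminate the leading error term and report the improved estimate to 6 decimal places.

1.096261

r = 2: numerator weight 4, denominator 3.
Difference of the inputs: 1.1115500725 − 1.1574180400 = -0.0458679675
Correction (A(h/2) − A(h))/(4 − 1) = (-0.0458679675)/3 = -0.0152893225
R = 1.1115500725 − 0.0152893225 = 1.0962607500
Shift from A(h/2): −0.0152893225.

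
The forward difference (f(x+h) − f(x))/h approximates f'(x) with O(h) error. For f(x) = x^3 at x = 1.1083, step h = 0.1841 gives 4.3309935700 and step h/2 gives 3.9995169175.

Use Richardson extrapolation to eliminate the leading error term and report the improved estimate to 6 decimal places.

r = 1, so 2^r = 2.
Numerator 2*A(h/2) − A(h) = 2*3.9995169175 − 4.3309935700 = 3.6680402650
Divide by 2^1 − 1 = 1.
R = 3.6680402650/1 = 3.6680402650
Gap between inputs: 3.315e-01; correction applied: −0.3314766525.

3.668040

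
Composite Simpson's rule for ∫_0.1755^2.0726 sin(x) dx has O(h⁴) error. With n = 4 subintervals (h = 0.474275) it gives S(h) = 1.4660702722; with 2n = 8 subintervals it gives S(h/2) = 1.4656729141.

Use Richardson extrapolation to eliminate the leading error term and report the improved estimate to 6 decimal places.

1.465646

With r = 4 the leading error scales as h^4, so the weight is 2^4 = 16.
Weighted: 23.4507666256 − 1.4660702722 = 21.9846963534
(16×1.4656729141 − 1.4660702722)/(16 − 1) = 1.4656464236
Gap between inputs: 3.974e-04; correction applied: −0.0000264905.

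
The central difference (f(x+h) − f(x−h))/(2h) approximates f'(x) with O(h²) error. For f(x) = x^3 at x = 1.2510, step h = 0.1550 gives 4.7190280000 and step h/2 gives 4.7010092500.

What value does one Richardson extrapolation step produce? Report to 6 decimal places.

4.695003

Order 2 gives 2^r = 4 and 2^r − 1 = 3.
Weighted: 18.8040370000 − 4.7190280000 = 14.0850090000
(4·4.7010092500 − 4.7190280000)/(4 − 1) = 4.6950030000
Shift from A(h/2): −0.0060062500.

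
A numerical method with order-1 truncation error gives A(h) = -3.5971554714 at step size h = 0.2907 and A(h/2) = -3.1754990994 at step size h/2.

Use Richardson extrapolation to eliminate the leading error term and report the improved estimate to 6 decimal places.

-2.753843

The method has order 1: 2^1 = 2.
Weighted: (-6.3509981988) − (-3.5971554714) = -2.7538427274
Denominator 2 − 1 = 1.
(2×(-3.1754990994) − (-3.5971554714))/(2 − 1) = -2.7538427274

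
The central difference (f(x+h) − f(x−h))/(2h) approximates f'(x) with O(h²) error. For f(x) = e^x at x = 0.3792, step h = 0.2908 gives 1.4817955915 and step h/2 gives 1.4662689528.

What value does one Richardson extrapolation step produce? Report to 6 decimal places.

Order 2 gives 2^r = 4 and 2^r − 1 = 3.
2^2*A(h/2) = 5.8650758112; minus A(h) gives 4.3832802197.
(4*1.4662689528 − 1.4817955915)/(4 − 1) = 1.4610934066

1.461093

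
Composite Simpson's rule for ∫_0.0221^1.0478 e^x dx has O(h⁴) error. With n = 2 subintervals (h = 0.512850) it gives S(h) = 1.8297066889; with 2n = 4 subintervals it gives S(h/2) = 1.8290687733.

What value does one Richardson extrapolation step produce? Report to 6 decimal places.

1.829026

Leading term ∝ h^4; use weight 16 = 2^4.
Weighted: 29.2651003728 − 1.8297066889 = 27.4353936839
Denominator 16 − 1 = 15.
(16 × 1.8290687733 − 1.8297066889)/(16 − 1) = 1.8290262456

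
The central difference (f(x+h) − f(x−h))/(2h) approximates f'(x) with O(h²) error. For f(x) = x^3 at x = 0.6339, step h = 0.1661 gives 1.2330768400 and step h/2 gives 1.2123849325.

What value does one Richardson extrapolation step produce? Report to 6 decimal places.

Error is O(h^2); halving h shrinks it by 2^2 = 4.
2^2*A(h/2) = 4.8495397300; minus A(h) gives 3.6164628900.
Denominator 4 − 1 = 3.
(4*1.2123849325 − 1.2330768400)/(4 − 1) = 1.2054876300
Correction |R − A(h/2)| = 6.897e-03; gap |A(h/2) − A(h)| = 2.069e-02.

1.205488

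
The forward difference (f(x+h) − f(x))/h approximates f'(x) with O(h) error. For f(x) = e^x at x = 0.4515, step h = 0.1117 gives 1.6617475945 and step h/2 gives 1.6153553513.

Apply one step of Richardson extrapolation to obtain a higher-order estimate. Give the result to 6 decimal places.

1.568963

Order 1 gives 2^r = 2 and 2^r − 1 = 1.
2×1.6153553513 = 3.2307107026; subtract 1.6617475945 → 1.5689631081
Extrapolated: 1.5689631081 / 1 = 1.5689631081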